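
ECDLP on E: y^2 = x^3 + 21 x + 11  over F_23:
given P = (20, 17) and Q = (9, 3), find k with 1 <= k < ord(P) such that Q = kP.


Enumerate multiples of P until we hit Q = (9, 3):
  1P = (20, 17)
  2P = (22, 14)
  3P = (12, 17)
  4P = (14, 6)
  5P = (16, 21)
  6P = (11, 20)
  7P = (10, 18)
  8P = (19, 22)
  9P = (9, 20)
  10P = (7, 15)
  11P = (8, 22)
  12P = (3, 20)
  13P = (6, 13)
  14P = (6, 10)
  15P = (3, 3)
  16P = (8, 1)
  17P = (7, 8)
  18P = (9, 3)
Match found at i = 18.

k = 18


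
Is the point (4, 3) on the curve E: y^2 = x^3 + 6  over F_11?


Check whether y^2 = x^3 + 0 x + 6 (mod 11) for (x, y) = (4, 3).
LHS: y^2 = 3^2 mod 11 = 9
RHS: x^3 + 0 x + 6 = 4^3 + 0*4 + 6 mod 11 = 4
LHS != RHS

No, not on the curve


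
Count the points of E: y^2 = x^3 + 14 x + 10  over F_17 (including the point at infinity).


For each x in F_17, count y with y^2 = x^3 + 14 x + 10 mod 17:
  x = 1: RHS = 8, y in [5, 12]  -> 2 point(s)
  x = 5: RHS = 1, y in [1, 16]  -> 2 point(s)
  x = 6: RHS = 4, y in [2, 15]  -> 2 point(s)
  x = 7: RHS = 9, y in [3, 14]  -> 2 point(s)
  x = 9: RHS = 15, y in [7, 10]  -> 2 point(s)
  x = 11: RHS = 16, y in [4, 13]  -> 2 point(s)
  x = 12: RHS = 2, y in [6, 11]  -> 2 point(s)
  x = 13: RHS = 9, y in [3, 14]  -> 2 point(s)
  x = 14: RHS = 9, y in [3, 14]  -> 2 point(s)
  x = 15: RHS = 8, y in [5, 12]  -> 2 point(s)
Affine points: 20. Add the point at infinity: total = 21.

#E(F_17) = 21


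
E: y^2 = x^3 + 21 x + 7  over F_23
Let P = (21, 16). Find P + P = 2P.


Doubling: s = (3 x1^2 + a) / (2 y1)
s = (3*21^2 + 21) / (2*16) mod 23 = 19
x3 = s^2 - 2 x1 mod 23 = 19^2 - 2*21 = 20
y3 = s (x1 - x3) - y1 mod 23 = 19 * (21 - 20) - 16 = 3

2P = (20, 3)


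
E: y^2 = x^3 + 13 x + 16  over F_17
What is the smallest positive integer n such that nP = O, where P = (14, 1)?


Compute successive multiples of P until we hit O:
  1P = (14, 1)
  2P = (15, 13)
  3P = (13, 11)
  4P = (5, 11)
  5P = (7, 12)
  6P = (12, 8)
  7P = (16, 6)
  8P = (6, 2)
  ... (continuing to 25P)
  25P = O

ord(P) = 25


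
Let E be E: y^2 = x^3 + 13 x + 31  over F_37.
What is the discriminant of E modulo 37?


4 a^3 + 27 b^2 = 4*13^3 + 27*31^2 = 8788 + 25947 = 34735
Delta = -16 * (34735) = -555760
Delta mod 37 = 17

Delta = 17 (mod 37)


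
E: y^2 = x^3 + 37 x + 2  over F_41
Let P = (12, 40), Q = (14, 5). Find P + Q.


P != Q, so use the chord formula.
s = (y2 - y1) / (x2 - x1) = (6) / (2) mod 41 = 3
x3 = s^2 - x1 - x2 mod 41 = 3^2 - 12 - 14 = 24
y3 = s (x1 - x3) - y1 mod 41 = 3 * (12 - 24) - 40 = 6

P + Q = (24, 6)


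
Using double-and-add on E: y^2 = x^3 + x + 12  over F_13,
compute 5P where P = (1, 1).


k = 5 = 101_2 (binary, LSB first: 101)
Double-and-add from P = (1, 1):
  bit 0 = 1: acc = O + (1, 1) = (1, 1)
  bit 1 = 0: acc unchanged = (1, 1)
  bit 2 = 1: acc = (1, 1) + (9, 3) = (12, 6)

5P = (12, 6)


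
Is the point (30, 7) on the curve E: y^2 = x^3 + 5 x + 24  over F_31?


Check whether y^2 = x^3 + 5 x + 24 (mod 31) for (x, y) = (30, 7).
LHS: y^2 = 7^2 mod 31 = 18
RHS: x^3 + 5 x + 24 = 30^3 + 5*30 + 24 mod 31 = 18
LHS = RHS

Yes, on the curve


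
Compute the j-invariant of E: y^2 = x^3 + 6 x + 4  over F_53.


Delta = -16(4 a^3 + 27 b^2) mod 53 = 40
-1728 * (4 a)^3 = -1728 * (4*6)^3 mod 53 = 23
j = 23 * 40^(-1) mod 53 = 39

j = 39 (mod 53)


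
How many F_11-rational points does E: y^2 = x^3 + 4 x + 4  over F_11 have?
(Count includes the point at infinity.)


For each x in F_11, count y with y^2 = x^3 + 4 x + 4 mod 11:
  x = 0: RHS = 4, y in [2, 9]  -> 2 point(s)
  x = 1: RHS = 9, y in [3, 8]  -> 2 point(s)
  x = 2: RHS = 9, y in [3, 8]  -> 2 point(s)
  x = 7: RHS = 1, y in [1, 10]  -> 2 point(s)
  x = 8: RHS = 9, y in [3, 8]  -> 2 point(s)
Affine points: 10. Add the point at infinity: total = 11.

#E(F_11) = 11


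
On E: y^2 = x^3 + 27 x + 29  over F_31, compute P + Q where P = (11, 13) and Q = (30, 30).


P != Q, so use the chord formula.
s = (y2 - y1) / (x2 - x1) = (17) / (19) mod 31 = 27
x3 = s^2 - x1 - x2 mod 31 = 27^2 - 11 - 30 = 6
y3 = s (x1 - x3) - y1 mod 31 = 27 * (11 - 6) - 13 = 29

P + Q = (6, 29)


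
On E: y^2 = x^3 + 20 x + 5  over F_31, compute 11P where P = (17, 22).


k = 11 = 1011_2 (binary, LSB first: 1101)
Double-and-add from P = (17, 22):
  bit 0 = 1: acc = O + (17, 22) = (17, 22)
  bit 1 = 1: acc = (17, 22) + (25, 14) = (21, 13)
  bit 2 = 0: acc unchanged = (21, 13)
  bit 3 = 1: acc = (21, 13) + (20, 29) = (29, 22)

11P = (29, 22)


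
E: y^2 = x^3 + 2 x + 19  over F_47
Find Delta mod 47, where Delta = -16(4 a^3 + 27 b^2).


4 a^3 + 27 b^2 = 4*2^3 + 27*19^2 = 32 + 9747 = 9779
Delta = -16 * (9779) = -156464
Delta mod 47 = 46

Delta = 46 (mod 47)


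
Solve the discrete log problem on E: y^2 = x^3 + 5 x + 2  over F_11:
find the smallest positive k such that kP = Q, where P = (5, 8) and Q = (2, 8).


Enumerate multiples of P until we hit Q = (2, 8):
  1P = (5, 8)
  2P = (4, 8)
  3P = (2, 3)
  4P = (8, 9)
  5P = (3, 0)
  6P = (8, 2)
  7P = (2, 8)
Match found at i = 7.

k = 7


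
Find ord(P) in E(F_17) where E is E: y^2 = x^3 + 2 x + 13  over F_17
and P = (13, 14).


Compute successive multiples of P until we hit O:
  1P = (13, 14)
  2P = (0, 8)
  3P = (2, 12)
  4P = (4, 0)
  5P = (2, 5)
  6P = (0, 9)
  7P = (13, 3)
  8P = O

ord(P) = 8


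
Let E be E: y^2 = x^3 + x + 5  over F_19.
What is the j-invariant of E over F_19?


Delta = -16(4 a^3 + 27 b^2) mod 19 = 4
-1728 * (4 a)^3 = -1728 * (4*1)^3 mod 19 = 7
j = 7 * 4^(-1) mod 19 = 16

j = 16 (mod 19)


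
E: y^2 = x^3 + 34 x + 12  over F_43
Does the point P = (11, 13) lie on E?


Check whether y^2 = x^3 + 34 x + 12 (mod 43) for (x, y) = (11, 13).
LHS: y^2 = 13^2 mod 43 = 40
RHS: x^3 + 34 x + 12 = 11^3 + 34*11 + 12 mod 43 = 40
LHS = RHS

Yes, on the curve


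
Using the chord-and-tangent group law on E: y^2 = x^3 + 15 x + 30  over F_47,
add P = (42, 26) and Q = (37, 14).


P != Q, so use the chord formula.
s = (y2 - y1) / (x2 - x1) = (35) / (42) mod 47 = 40
x3 = s^2 - x1 - x2 mod 47 = 40^2 - 42 - 37 = 17
y3 = s (x1 - x3) - y1 mod 47 = 40 * (42 - 17) - 26 = 34

P + Q = (17, 34)


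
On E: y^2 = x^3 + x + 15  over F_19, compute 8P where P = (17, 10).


k = 8 = 1000_2 (binary, LSB first: 0001)
Double-and-add from P = (17, 10):
  bit 0 = 0: acc unchanged = O
  bit 1 = 0: acc unchanged = O
  bit 2 = 0: acc unchanged = O
  bit 3 = 1: acc = O + (6, 16) = (6, 16)

8P = (6, 16)


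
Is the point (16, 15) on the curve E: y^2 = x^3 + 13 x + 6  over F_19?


Check whether y^2 = x^3 + 13 x + 6 (mod 19) for (x, y) = (16, 15).
LHS: y^2 = 15^2 mod 19 = 16
RHS: x^3 + 13 x + 6 = 16^3 + 13*16 + 6 mod 19 = 16
LHS = RHS

Yes, on the curve


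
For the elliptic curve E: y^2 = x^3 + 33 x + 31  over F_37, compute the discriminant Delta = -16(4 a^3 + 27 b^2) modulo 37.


4 a^3 + 27 b^2 = 4*33^3 + 27*31^2 = 143748 + 25947 = 169695
Delta = -16 * (169695) = -2715120
Delta mod 37 = 14

Delta = 14 (mod 37)


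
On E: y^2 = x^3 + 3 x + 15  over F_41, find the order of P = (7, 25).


Compute successive multiples of P until we hit O:
  1P = (7, 25)
  2P = (36, 11)
  3P = (21, 27)
  4P = (8, 10)
  5P = (5, 27)
  6P = (30, 39)
  7P = (37, 12)
  8P = (15, 14)
  ... (continuing to 49P)
  49P = O

ord(P) = 49


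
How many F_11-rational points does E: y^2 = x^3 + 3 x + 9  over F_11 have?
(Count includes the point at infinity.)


For each x in F_11, count y with y^2 = x^3 + 3 x + 9 mod 11:
  x = 0: RHS = 9, y in [3, 8]  -> 2 point(s)
  x = 2: RHS = 1, y in [1, 10]  -> 2 point(s)
  x = 3: RHS = 1, y in [1, 10]  -> 2 point(s)
  x = 6: RHS = 1, y in [1, 10]  -> 2 point(s)
  x = 10: RHS = 5, y in [4, 7]  -> 2 point(s)
Affine points: 10. Add the point at infinity: total = 11.

#E(F_11) = 11


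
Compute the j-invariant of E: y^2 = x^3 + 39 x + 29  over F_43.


Delta = -16(4 a^3 + 27 b^2) mod 43 = 6
-1728 * (4 a)^3 = -1728 * (4*39)^3 mod 43 = 2
j = 2 * 6^(-1) mod 43 = 29

j = 29 (mod 43)


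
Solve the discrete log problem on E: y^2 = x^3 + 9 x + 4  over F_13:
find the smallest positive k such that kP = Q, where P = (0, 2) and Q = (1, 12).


Enumerate multiples of P until we hit Q = (1, 12):
  1P = (0, 2)
  2P = (1, 12)
Match found at i = 2.

k = 2


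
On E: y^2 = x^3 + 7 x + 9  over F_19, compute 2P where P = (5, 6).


Doubling: s = (3 x1^2 + a) / (2 y1)
s = (3*5^2 + 7) / (2*6) mod 19 = 10
x3 = s^2 - 2 x1 mod 19 = 10^2 - 2*5 = 14
y3 = s (x1 - x3) - y1 mod 19 = 10 * (5 - 14) - 6 = 18

2P = (14, 18)


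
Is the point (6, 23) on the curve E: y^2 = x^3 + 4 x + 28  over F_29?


Check whether y^2 = x^3 + 4 x + 28 (mod 29) for (x, y) = (6, 23).
LHS: y^2 = 23^2 mod 29 = 7
RHS: x^3 + 4 x + 28 = 6^3 + 4*6 + 28 mod 29 = 7
LHS = RHS

Yes, on the curve


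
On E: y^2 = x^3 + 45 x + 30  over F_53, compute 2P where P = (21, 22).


Doubling: s = (3 x1^2 + a) / (2 y1)
s = (3*21^2 + 45) / (2*22) mod 53 = 7
x3 = s^2 - 2 x1 mod 53 = 7^2 - 2*21 = 7
y3 = s (x1 - x3) - y1 mod 53 = 7 * (21 - 7) - 22 = 23

2P = (7, 23)


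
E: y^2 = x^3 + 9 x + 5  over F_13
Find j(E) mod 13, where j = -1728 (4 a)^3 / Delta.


Delta = -16(4 a^3 + 27 b^2) mod 13 = 4
-1728 * (4 a)^3 = -1728 * (4*9)^3 mod 13 = 12
j = 12 * 4^(-1) mod 13 = 3

j = 3 (mod 13)


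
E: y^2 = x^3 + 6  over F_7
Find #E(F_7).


For each x in F_7, count y with y^2 = x^3 + 0 x + 6 mod 7:
  x = 1: RHS = 0, y in [0]  -> 1 point(s)
  x = 2: RHS = 0, y in [0]  -> 1 point(s)
  x = 4: RHS = 0, y in [0]  -> 1 point(s)
Affine points: 3. Add the point at infinity: total = 4.

#E(F_7) = 4


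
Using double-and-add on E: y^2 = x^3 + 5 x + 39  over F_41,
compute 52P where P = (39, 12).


k = 52 = 110100_2 (binary, LSB first: 001011)
Double-and-add from P = (39, 12):
  bit 0 = 0: acc unchanged = O
  bit 1 = 0: acc unchanged = O
  bit 2 = 1: acc = O + (13, 28) = (13, 28)
  bit 3 = 0: acc unchanged = (13, 28)
  bit 4 = 1: acc = (13, 28) + (20, 12) = (40, 22)
  bit 5 = 1: acc = (40, 22) + (6, 11) = (5, 5)

52P = (5, 5)


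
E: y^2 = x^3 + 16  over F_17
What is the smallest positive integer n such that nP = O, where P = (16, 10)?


Compute successive multiples of P until we hit O:
  1P = (16, 10)
  2P = (3, 3)
  3P = (0, 13)
  4P = (10, 8)
  5P = (10, 9)
  6P = (0, 4)
  7P = (3, 14)
  8P = (16, 7)
  ... (continuing to 9P)
  9P = O

ord(P) = 9


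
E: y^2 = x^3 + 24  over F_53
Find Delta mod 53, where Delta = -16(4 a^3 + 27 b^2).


4 a^3 + 27 b^2 = 4*0^3 + 27*24^2 = 0 + 15552 = 15552
Delta = -16 * (15552) = -248832
Delta mod 53 = 3

Delta = 3 (mod 53)


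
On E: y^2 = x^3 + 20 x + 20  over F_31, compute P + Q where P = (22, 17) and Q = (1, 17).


P != Q, so use the chord formula.
s = (y2 - y1) / (x2 - x1) = (0) / (10) mod 31 = 0
x3 = s^2 - x1 - x2 mod 31 = 0^2 - 22 - 1 = 8
y3 = s (x1 - x3) - y1 mod 31 = 0 * (22 - 8) - 17 = 14

P + Q = (8, 14)


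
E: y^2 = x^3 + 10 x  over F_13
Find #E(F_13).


For each x in F_13, count y with y^2 = x^3 + 10 x + 0 mod 13:
  x = 0: RHS = 0, y in [0]  -> 1 point(s)
  x = 4: RHS = 0, y in [0]  -> 1 point(s)
  x = 6: RHS = 3, y in [4, 9]  -> 2 point(s)
  x = 7: RHS = 10, y in [6, 7]  -> 2 point(s)
  x = 9: RHS = 0, y in [0]  -> 1 point(s)
Affine points: 7. Add the point at infinity: total = 8.

#E(F_13) = 8


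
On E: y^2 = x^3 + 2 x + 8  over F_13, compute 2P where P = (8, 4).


k = 2 = 10_2 (binary, LSB first: 01)
Double-and-add from P = (8, 4):
  bit 0 = 0: acc unchanged = O
  bit 1 = 1: acc = O + (9, 1) = (9, 1)

2P = (9, 1)


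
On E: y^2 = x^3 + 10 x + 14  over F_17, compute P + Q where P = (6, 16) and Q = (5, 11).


P != Q, so use the chord formula.
s = (y2 - y1) / (x2 - x1) = (12) / (16) mod 17 = 5
x3 = s^2 - x1 - x2 mod 17 = 5^2 - 6 - 5 = 14
y3 = s (x1 - x3) - y1 mod 17 = 5 * (6 - 14) - 16 = 12

P + Q = (14, 12)


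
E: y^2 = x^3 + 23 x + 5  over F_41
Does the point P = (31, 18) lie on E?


Check whether y^2 = x^3 + 23 x + 5 (mod 41) for (x, y) = (31, 18).
LHS: y^2 = 18^2 mod 41 = 37
RHS: x^3 + 23 x + 5 = 31^3 + 23*31 + 5 mod 41 = 5
LHS != RHS

No, not on the curve


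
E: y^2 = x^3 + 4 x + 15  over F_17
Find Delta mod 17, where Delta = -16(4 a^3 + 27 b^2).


4 a^3 + 27 b^2 = 4*4^3 + 27*15^2 = 256 + 6075 = 6331
Delta = -16 * (6331) = -101296
Delta mod 17 = 7

Delta = 7 (mod 17)


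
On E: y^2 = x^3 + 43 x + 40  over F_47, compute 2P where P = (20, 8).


Doubling: s = (3 x1^2 + a) / (2 y1)
s = (3*20^2 + 43) / (2*8) mod 47 = 16
x3 = s^2 - 2 x1 mod 47 = 16^2 - 2*20 = 28
y3 = s (x1 - x3) - y1 mod 47 = 16 * (20 - 28) - 8 = 5

2P = (28, 5)


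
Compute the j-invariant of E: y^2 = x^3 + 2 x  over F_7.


Delta = -16(4 a^3 + 27 b^2) mod 7 = 6
-1728 * (4 a)^3 = -1728 * (4*2)^3 mod 7 = 1
j = 1 * 6^(-1) mod 7 = 6

j = 6 (mod 7)


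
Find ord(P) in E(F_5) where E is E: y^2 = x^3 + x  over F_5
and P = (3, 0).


Compute successive multiples of P until we hit O:
  1P = (3, 0)
  2P = O

ord(P) = 2


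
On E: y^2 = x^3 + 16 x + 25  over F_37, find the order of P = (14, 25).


Compute successive multiples of P until we hit O:
  1P = (14, 25)
  2P = (0, 5)
  3P = (19, 26)
  4P = (7, 6)
  5P = (6, 2)
  6P = (27, 7)
  7P = (22, 6)
  8P = (13, 5)
  ... (continuing to 41P)
  41P = O

ord(P) = 41


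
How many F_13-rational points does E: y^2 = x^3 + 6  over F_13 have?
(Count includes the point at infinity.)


For each x in F_13, count y with y^2 = x^3 + 0 x + 6 mod 13:
  x = 2: RHS = 1, y in [1, 12]  -> 2 point(s)
  x = 5: RHS = 1, y in [1, 12]  -> 2 point(s)
  x = 6: RHS = 1, y in [1, 12]  -> 2 point(s)
Affine points: 6. Add the point at infinity: total = 7.

#E(F_13) = 7


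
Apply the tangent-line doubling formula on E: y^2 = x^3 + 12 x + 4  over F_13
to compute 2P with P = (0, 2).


Doubling: s = (3 x1^2 + a) / (2 y1)
s = (3*0^2 + 12) / (2*2) mod 13 = 3
x3 = s^2 - 2 x1 mod 13 = 3^2 - 2*0 = 9
y3 = s (x1 - x3) - y1 mod 13 = 3 * (0 - 9) - 2 = 10

2P = (9, 10)


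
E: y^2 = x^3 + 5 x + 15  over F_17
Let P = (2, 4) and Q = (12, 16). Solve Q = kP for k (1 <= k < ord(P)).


Enumerate multiples of P until we hit Q = (12, 16):
  1P = (2, 4)
  2P = (13, 13)
  3P = (0, 10)
  4P = (7, 11)
  5P = (12, 16)
Match found at i = 5.

k = 5


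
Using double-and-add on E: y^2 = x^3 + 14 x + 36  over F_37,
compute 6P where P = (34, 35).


k = 6 = 110_2 (binary, LSB first: 011)
Double-and-add from P = (34, 35):
  bit 0 = 0: acc unchanged = O
  bit 1 = 1: acc = O + (7, 12) = (7, 12)
  bit 2 = 1: acc = (7, 12) + (24, 5) = (36, 13)

6P = (36, 13)


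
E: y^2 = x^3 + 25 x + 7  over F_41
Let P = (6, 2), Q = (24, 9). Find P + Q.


P != Q, so use the chord formula.
s = (y2 - y1) / (x2 - x1) = (7) / (18) mod 41 = 30
x3 = s^2 - x1 - x2 mod 41 = 30^2 - 6 - 24 = 9
y3 = s (x1 - x3) - y1 mod 41 = 30 * (6 - 9) - 2 = 31

P + Q = (9, 31)


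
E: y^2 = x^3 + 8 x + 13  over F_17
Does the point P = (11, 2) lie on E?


Check whether y^2 = x^3 + 8 x + 13 (mod 17) for (x, y) = (11, 2).
LHS: y^2 = 2^2 mod 17 = 4
RHS: x^3 + 8 x + 13 = 11^3 + 8*11 + 13 mod 17 = 4
LHS = RHS

Yes, on the curve


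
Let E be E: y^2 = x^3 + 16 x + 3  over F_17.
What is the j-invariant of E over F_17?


Delta = -16(4 a^3 + 27 b^2) mod 17 = 1
-1728 * (4 a)^3 = -1728 * (4*16)^3 mod 17 = 7
j = 7 * 1^(-1) mod 17 = 7

j = 7 (mod 17)


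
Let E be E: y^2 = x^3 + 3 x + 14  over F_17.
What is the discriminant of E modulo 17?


4 a^3 + 27 b^2 = 4*3^3 + 27*14^2 = 108 + 5292 = 5400
Delta = -16 * (5400) = -86400
Delta mod 17 = 11

Delta = 11 (mod 17)


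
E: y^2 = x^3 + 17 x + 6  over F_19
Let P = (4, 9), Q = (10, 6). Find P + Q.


P != Q, so use the chord formula.
s = (y2 - y1) / (x2 - x1) = (16) / (6) mod 19 = 9
x3 = s^2 - x1 - x2 mod 19 = 9^2 - 4 - 10 = 10
y3 = s (x1 - x3) - y1 mod 19 = 9 * (4 - 10) - 9 = 13

P + Q = (10, 13)


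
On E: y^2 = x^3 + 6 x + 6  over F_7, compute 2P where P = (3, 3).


Doubling: s = (3 x1^2 + a) / (2 y1)
s = (3*3^2 + 6) / (2*3) mod 7 = 2
x3 = s^2 - 2 x1 mod 7 = 2^2 - 2*3 = 5
y3 = s (x1 - x3) - y1 mod 7 = 2 * (3 - 5) - 3 = 0

2P = (5, 0)


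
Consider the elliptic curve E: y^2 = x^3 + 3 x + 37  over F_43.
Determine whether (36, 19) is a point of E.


Check whether y^2 = x^3 + 3 x + 37 (mod 43) for (x, y) = (36, 19).
LHS: y^2 = 19^2 mod 43 = 17
RHS: x^3 + 3 x + 37 = 36^3 + 3*36 + 37 mod 43 = 17
LHS = RHS

Yes, on the curve


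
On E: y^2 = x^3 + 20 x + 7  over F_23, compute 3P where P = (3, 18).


k = 3 = 11_2 (binary, LSB first: 11)
Double-and-add from P = (3, 18):
  bit 0 = 1: acc = O + (3, 18) = (3, 18)
  bit 1 = 1: acc = (3, 18) + (20, 9) = (8, 9)

3P = (8, 9)


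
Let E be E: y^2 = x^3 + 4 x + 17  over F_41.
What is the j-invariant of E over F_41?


Delta = -16(4 a^3 + 27 b^2) mod 41 = 1
-1728 * (4 a)^3 = -1728 * (4*4)^3 mod 41 = 24
j = 24 * 1^(-1) mod 41 = 24

j = 24 (mod 41)


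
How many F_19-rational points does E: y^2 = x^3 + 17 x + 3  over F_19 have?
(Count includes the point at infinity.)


For each x in F_19, count y with y^2 = x^3 + 17 x + 3 mod 19:
  x = 2: RHS = 7, y in [8, 11]  -> 2 point(s)
  x = 3: RHS = 5, y in [9, 10]  -> 2 point(s)
  x = 5: RHS = 4, y in [2, 17]  -> 2 point(s)
  x = 6: RHS = 17, y in [6, 13]  -> 2 point(s)
  x = 7: RHS = 9, y in [3, 16]  -> 2 point(s)
  x = 8: RHS = 5, y in [9, 10]  -> 2 point(s)
  x = 9: RHS = 11, y in [7, 12]  -> 2 point(s)
  x = 11: RHS = 1, y in [1, 18]  -> 2 point(s)
  x = 12: RHS = 16, y in [4, 15]  -> 2 point(s)
  x = 15: RHS = 4, y in [2, 17]  -> 2 point(s)
  x = 16: RHS = 1, y in [1, 18]  -> 2 point(s)
  x = 18: RHS = 4, y in [2, 17]  -> 2 point(s)
Affine points: 24. Add the point at infinity: total = 25.

#E(F_19) = 25


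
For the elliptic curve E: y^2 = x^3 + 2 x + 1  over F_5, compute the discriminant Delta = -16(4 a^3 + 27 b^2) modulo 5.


4 a^3 + 27 b^2 = 4*2^3 + 27*1^2 = 32 + 27 = 59
Delta = -16 * (59) = -944
Delta mod 5 = 1

Delta = 1 (mod 5)


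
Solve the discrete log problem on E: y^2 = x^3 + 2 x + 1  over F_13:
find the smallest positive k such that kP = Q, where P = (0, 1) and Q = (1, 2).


Enumerate multiples of P until we hit Q = (1, 2):
  1P = (0, 1)
  2P = (1, 11)
  3P = (8, 10)
  4P = (2, 0)
  5P = (8, 3)
  6P = (1, 2)
Match found at i = 6.

k = 6


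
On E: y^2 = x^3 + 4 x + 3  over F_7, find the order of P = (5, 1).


Compute successive multiples of P until we hit O:
  1P = (5, 1)
  2P = (5, 6)
  3P = O

ord(P) = 3


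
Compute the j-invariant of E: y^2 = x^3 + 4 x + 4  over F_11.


Delta = -16(4 a^3 + 27 b^2) mod 11 = 3
-1728 * (4 a)^3 = -1728 * (4*4)^3 mod 11 = 7
j = 7 * 3^(-1) mod 11 = 6

j = 6 (mod 11)


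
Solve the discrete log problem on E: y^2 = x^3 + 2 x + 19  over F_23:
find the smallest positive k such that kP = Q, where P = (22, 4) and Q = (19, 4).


Enumerate multiples of P until we hit Q = (19, 4):
  1P = (22, 4)
  2P = (20, 3)
  3P = (10, 2)
  4P = (7, 10)
  5P = (19, 4)
Match found at i = 5.

k = 5


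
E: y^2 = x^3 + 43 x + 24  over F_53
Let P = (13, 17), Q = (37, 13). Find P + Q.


P != Q, so use the chord formula.
s = (y2 - y1) / (x2 - x1) = (49) / (24) mod 53 = 44
x3 = s^2 - x1 - x2 mod 53 = 44^2 - 13 - 37 = 31
y3 = s (x1 - x3) - y1 mod 53 = 44 * (13 - 31) - 17 = 39

P + Q = (31, 39)


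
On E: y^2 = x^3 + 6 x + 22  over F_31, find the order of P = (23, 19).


Compute successive multiples of P until we hit O:
  1P = (23, 19)
  2P = (24, 28)
  3P = (3, 6)
  4P = (21, 4)
  5P = (20, 19)
  6P = (19, 12)
  7P = (25, 24)
  8P = (28, 15)
  ... (continuing to 27P)
  27P = O

ord(P) = 27


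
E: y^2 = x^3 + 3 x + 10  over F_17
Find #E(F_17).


For each x in F_17, count y with y^2 = x^3 + 3 x + 10 mod 17:
  x = 4: RHS = 1, y in [1, 16]  -> 2 point(s)
  x = 7: RHS = 0, y in [0]  -> 1 point(s)
  x = 8: RHS = 2, y in [6, 11]  -> 2 point(s)
  x = 9: RHS = 1, y in [1, 16]  -> 2 point(s)
  x = 13: RHS = 2, y in [6, 11]  -> 2 point(s)
  x = 14: RHS = 8, y in [5, 12]  -> 2 point(s)
  x = 15: RHS = 13, y in [8, 9]  -> 2 point(s)
Affine points: 13. Add the point at infinity: total = 14.

#E(F_17) = 14


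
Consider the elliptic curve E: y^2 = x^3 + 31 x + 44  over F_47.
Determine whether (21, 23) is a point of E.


Check whether y^2 = x^3 + 31 x + 44 (mod 47) for (x, y) = (21, 23).
LHS: y^2 = 23^2 mod 47 = 12
RHS: x^3 + 31 x + 44 = 21^3 + 31*21 + 44 mod 47 = 39
LHS != RHS

No, not on the curve


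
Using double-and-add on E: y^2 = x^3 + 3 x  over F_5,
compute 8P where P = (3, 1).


k = 8 = 1000_2 (binary, LSB first: 0001)
Double-and-add from P = (3, 1):
  bit 0 = 0: acc unchanged = O
  bit 1 = 0: acc unchanged = O
  bit 2 = 0: acc unchanged = O
  bit 3 = 1: acc = O + (4, 1) = (4, 1)

8P = (4, 1)


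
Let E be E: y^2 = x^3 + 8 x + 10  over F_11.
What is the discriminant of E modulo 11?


4 a^3 + 27 b^2 = 4*8^3 + 27*10^2 = 2048 + 2700 = 4748
Delta = -16 * (4748) = -75968
Delta mod 11 = 9

Delta = 9 (mod 11)


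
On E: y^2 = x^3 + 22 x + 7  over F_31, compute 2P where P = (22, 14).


Doubling: s = (3 x1^2 + a) / (2 y1)
s = (3*22^2 + 22) / (2*14) mod 31 = 15
x3 = s^2 - 2 x1 mod 31 = 15^2 - 2*22 = 26
y3 = s (x1 - x3) - y1 mod 31 = 15 * (22 - 26) - 14 = 19

2P = (26, 19)


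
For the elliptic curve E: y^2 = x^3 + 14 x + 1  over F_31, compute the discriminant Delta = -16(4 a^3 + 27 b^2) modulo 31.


4 a^3 + 27 b^2 = 4*14^3 + 27*1^2 = 10976 + 27 = 11003
Delta = -16 * (11003) = -176048
Delta mod 31 = 1

Delta = 1 (mod 31)


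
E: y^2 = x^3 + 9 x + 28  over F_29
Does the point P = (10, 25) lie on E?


Check whether y^2 = x^3 + 9 x + 28 (mod 29) for (x, y) = (10, 25).
LHS: y^2 = 25^2 mod 29 = 16
RHS: x^3 + 9 x + 28 = 10^3 + 9*10 + 28 mod 29 = 16
LHS = RHS

Yes, on the curve


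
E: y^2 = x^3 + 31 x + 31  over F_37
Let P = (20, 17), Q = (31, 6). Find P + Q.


P != Q, so use the chord formula.
s = (y2 - y1) / (x2 - x1) = (26) / (11) mod 37 = 36
x3 = s^2 - x1 - x2 mod 37 = 36^2 - 20 - 31 = 24
y3 = s (x1 - x3) - y1 mod 37 = 36 * (20 - 24) - 17 = 24

P + Q = (24, 24)


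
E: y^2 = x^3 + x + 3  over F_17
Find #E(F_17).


For each x in F_17, count y with y^2 = x^3 + 1 x + 3 mod 17:
  x = 2: RHS = 13, y in [8, 9]  -> 2 point(s)
  x = 3: RHS = 16, y in [4, 13]  -> 2 point(s)
  x = 6: RHS = 4, y in [2, 15]  -> 2 point(s)
  x = 7: RHS = 13, y in [8, 9]  -> 2 point(s)
  x = 8: RHS = 13, y in [8, 9]  -> 2 point(s)
  x = 11: RHS = 2, y in [6, 11]  -> 2 point(s)
  x = 12: RHS = 9, y in [3, 14]  -> 2 point(s)
  x = 16: RHS = 1, y in [1, 16]  -> 2 point(s)
Affine points: 16. Add the point at infinity: total = 17.

#E(F_17) = 17


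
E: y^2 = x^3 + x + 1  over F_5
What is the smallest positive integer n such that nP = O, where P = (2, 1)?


Compute successive multiples of P until we hit O:
  1P = (2, 1)
  2P = (2, 4)
  3P = O

ord(P) = 3


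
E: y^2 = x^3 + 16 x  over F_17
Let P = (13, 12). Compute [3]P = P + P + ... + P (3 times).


k = 3 = 11_2 (binary, LSB first: 11)
Double-and-add from P = (13, 12):
  bit 0 = 1: acc = O + (13, 12) = (13, 12)
  bit 1 = 1: acc = (13, 12) + (0, 0) = (13, 5)

3P = (13, 5)


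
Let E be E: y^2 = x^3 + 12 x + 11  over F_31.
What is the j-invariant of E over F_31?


Delta = -16(4 a^3 + 27 b^2) mod 31 = 10
-1728 * (4 a)^3 = -1728 * (4*12)^3 mod 31 = 27
j = 27 * 10^(-1) mod 31 = 12

j = 12 (mod 31)


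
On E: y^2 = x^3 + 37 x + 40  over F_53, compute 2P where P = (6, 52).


Doubling: s = (3 x1^2 + a) / (2 y1)
s = (3*6^2 + 37) / (2*52) mod 53 = 7
x3 = s^2 - 2 x1 mod 53 = 7^2 - 2*6 = 37
y3 = s (x1 - x3) - y1 mod 53 = 7 * (6 - 37) - 52 = 49

2P = (37, 49)


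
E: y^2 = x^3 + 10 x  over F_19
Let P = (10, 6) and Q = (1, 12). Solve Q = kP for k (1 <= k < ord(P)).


Enumerate multiples of P until we hit Q = (1, 12):
  1P = (10, 6)
  2P = (4, 16)
  3P = (12, 10)
  4P = (1, 12)
Match found at i = 4.

k = 4


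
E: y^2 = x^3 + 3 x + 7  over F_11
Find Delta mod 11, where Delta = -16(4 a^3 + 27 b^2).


4 a^3 + 27 b^2 = 4*3^3 + 27*7^2 = 108 + 1323 = 1431
Delta = -16 * (1431) = -22896
Delta mod 11 = 6

Delta = 6 (mod 11)


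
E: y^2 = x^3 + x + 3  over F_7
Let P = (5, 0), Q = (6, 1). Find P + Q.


P != Q, so use the chord formula.
s = (y2 - y1) / (x2 - x1) = (1) / (1) mod 7 = 1
x3 = s^2 - x1 - x2 mod 7 = 1^2 - 5 - 6 = 4
y3 = s (x1 - x3) - y1 mod 7 = 1 * (5 - 4) - 0 = 1

P + Q = (4, 1)


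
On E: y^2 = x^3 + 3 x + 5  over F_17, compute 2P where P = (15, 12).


Doubling: s = (3 x1^2 + a) / (2 y1)
s = (3*15^2 + 3) / (2*12) mod 17 = 7
x3 = s^2 - 2 x1 mod 17 = 7^2 - 2*15 = 2
y3 = s (x1 - x3) - y1 mod 17 = 7 * (15 - 2) - 12 = 11

2P = (2, 11)


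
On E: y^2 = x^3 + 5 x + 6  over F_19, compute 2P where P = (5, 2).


k = 2 = 10_2 (binary, LSB first: 01)
Double-and-add from P = (5, 2):
  bit 0 = 0: acc unchanged = O
  bit 1 = 1: acc = O + (10, 12) = (10, 12)

2P = (10, 12)


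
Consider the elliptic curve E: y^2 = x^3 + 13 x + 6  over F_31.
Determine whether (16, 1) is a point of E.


Check whether y^2 = x^3 + 13 x + 6 (mod 31) for (x, y) = (16, 1).
LHS: y^2 = 1^2 mod 31 = 1
RHS: x^3 + 13 x + 6 = 16^3 + 13*16 + 6 mod 31 = 1
LHS = RHS

Yes, on the curve


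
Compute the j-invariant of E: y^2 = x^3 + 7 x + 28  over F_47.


Delta = -16(4 a^3 + 27 b^2) mod 47 = 38
-1728 * (4 a)^3 = -1728 * (4*7)^3 mod 47 = 33
j = 33 * 38^(-1) mod 47 = 12

j = 12 (mod 47)


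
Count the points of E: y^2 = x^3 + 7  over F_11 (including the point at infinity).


For each x in F_11, count y with y^2 = x^3 + 0 x + 7 mod 11:
  x = 2: RHS = 4, y in [2, 9]  -> 2 point(s)
  x = 3: RHS = 1, y in [1, 10]  -> 2 point(s)
  x = 4: RHS = 5, y in [4, 7]  -> 2 point(s)
  x = 5: RHS = 0, y in [0]  -> 1 point(s)
  x = 6: RHS = 3, y in [5, 6]  -> 2 point(s)
  x = 7: RHS = 9, y in [3, 8]  -> 2 point(s)
Affine points: 11. Add the point at infinity: total = 12.

#E(F_11) = 12


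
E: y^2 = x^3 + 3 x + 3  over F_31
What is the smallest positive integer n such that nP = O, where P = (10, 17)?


Compute successive multiples of P until we hit O:
  1P = (10, 17)
  2P = (13, 21)
  3P = (27, 12)
  4P = (12, 0)
  5P = (27, 19)
  6P = (13, 10)
  7P = (10, 14)
  8P = O

ord(P) = 8


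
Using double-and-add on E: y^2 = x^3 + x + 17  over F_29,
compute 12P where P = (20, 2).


k = 12 = 1100_2 (binary, LSB first: 0011)
Double-and-add from P = (20, 2):
  bit 0 = 0: acc unchanged = O
  bit 1 = 0: acc unchanged = O
  bit 2 = 1: acc = O + (9, 28) = (9, 28)
  bit 3 = 1: acc = (9, 28) + (18, 26) = (11, 24)

12P = (11, 24)


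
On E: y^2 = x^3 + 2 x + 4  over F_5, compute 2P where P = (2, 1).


Doubling: s = (3 x1^2 + a) / (2 y1)
s = (3*2^2 + 2) / (2*1) mod 5 = 2
x3 = s^2 - 2 x1 mod 5 = 2^2 - 2*2 = 0
y3 = s (x1 - x3) - y1 mod 5 = 2 * (2 - 0) - 1 = 3

2P = (0, 3)


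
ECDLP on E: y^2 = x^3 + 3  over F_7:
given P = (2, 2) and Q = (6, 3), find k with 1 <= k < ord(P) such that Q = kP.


Enumerate multiples of P until we hit Q = (6, 3):
  1P = (2, 2)
  2P = (5, 3)
  3P = (4, 2)
  4P = (1, 5)
  5P = (6, 3)
Match found at i = 5.

k = 5


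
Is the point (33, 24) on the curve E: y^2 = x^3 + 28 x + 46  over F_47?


Check whether y^2 = x^3 + 28 x + 46 (mod 47) for (x, y) = (33, 24).
LHS: y^2 = 24^2 mod 47 = 12
RHS: x^3 + 28 x + 46 = 33^3 + 28*33 + 46 mod 47 = 12
LHS = RHS

Yes, on the curve


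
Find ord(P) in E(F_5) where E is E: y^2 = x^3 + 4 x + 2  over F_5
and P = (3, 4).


Compute successive multiples of P until we hit O:
  1P = (3, 4)
  2P = (3, 1)
  3P = O

ord(P) = 3


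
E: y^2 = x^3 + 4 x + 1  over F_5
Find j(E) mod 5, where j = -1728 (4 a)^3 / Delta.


Delta = -16(4 a^3 + 27 b^2) mod 5 = 2
-1728 * (4 a)^3 = -1728 * (4*4)^3 mod 5 = 2
j = 2 * 2^(-1) mod 5 = 1

j = 1 (mod 5)


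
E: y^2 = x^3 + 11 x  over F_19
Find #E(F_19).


For each x in F_19, count y with y^2 = x^3 + 11 x + 0 mod 19:
  x = 0: RHS = 0, y in [0]  -> 1 point(s)
  x = 2: RHS = 11, y in [7, 12]  -> 2 point(s)
  x = 5: RHS = 9, y in [3, 16]  -> 2 point(s)
  x = 6: RHS = 16, y in [4, 15]  -> 2 point(s)
  x = 8: RHS = 11, y in [7, 12]  -> 2 point(s)
  x = 9: RHS = 11, y in [7, 12]  -> 2 point(s)
  x = 12: RHS = 17, y in [6, 13]  -> 2 point(s)
  x = 15: RHS = 6, y in [5, 14]  -> 2 point(s)
  x = 16: RHS = 16, y in [4, 15]  -> 2 point(s)
  x = 18: RHS = 7, y in [8, 11]  -> 2 point(s)
Affine points: 19. Add the point at infinity: total = 20.

#E(F_19) = 20


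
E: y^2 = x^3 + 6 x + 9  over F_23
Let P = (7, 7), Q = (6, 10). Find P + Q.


P != Q, so use the chord formula.
s = (y2 - y1) / (x2 - x1) = (3) / (22) mod 23 = 20
x3 = s^2 - x1 - x2 mod 23 = 20^2 - 7 - 6 = 19
y3 = s (x1 - x3) - y1 mod 23 = 20 * (7 - 19) - 7 = 6

P + Q = (19, 6)


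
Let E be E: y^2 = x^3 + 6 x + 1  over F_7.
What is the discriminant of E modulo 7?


4 a^3 + 27 b^2 = 4*6^3 + 27*1^2 = 864 + 27 = 891
Delta = -16 * (891) = -14256
Delta mod 7 = 3

Delta = 3 (mod 7)


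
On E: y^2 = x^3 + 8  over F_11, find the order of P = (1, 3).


Compute successive multiples of P until we hit O:
  1P = (1, 3)
  2P = (1, 8)
  3P = O

ord(P) = 3


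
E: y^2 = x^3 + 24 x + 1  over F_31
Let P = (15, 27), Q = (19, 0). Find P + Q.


P != Q, so use the chord formula.
s = (y2 - y1) / (x2 - x1) = (4) / (4) mod 31 = 1
x3 = s^2 - x1 - x2 mod 31 = 1^2 - 15 - 19 = 29
y3 = s (x1 - x3) - y1 mod 31 = 1 * (15 - 29) - 27 = 21

P + Q = (29, 21)


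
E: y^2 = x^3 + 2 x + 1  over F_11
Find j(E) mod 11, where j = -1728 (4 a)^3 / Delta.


Delta = -16(4 a^3 + 27 b^2) mod 11 = 2
-1728 * (4 a)^3 = -1728 * (4*2)^3 mod 11 = 5
j = 5 * 2^(-1) mod 11 = 8

j = 8 (mod 11)


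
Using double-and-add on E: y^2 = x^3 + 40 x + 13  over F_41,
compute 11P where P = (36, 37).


k = 11 = 1011_2 (binary, LSB first: 1101)
Double-and-add from P = (36, 37):
  bit 0 = 1: acc = O + (36, 37) = (36, 37)
  bit 1 = 1: acc = (36, 37) + (11, 29) = (25, 19)
  bit 2 = 0: acc unchanged = (25, 19)
  bit 3 = 1: acc = (25, 19) + (18, 13) = (23, 12)

11P = (23, 12)


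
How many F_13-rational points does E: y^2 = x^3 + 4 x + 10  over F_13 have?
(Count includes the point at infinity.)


For each x in F_13, count y with y^2 = x^3 + 4 x + 10 mod 13:
  x = 0: RHS = 10, y in [6, 7]  -> 2 point(s)
  x = 2: RHS = 0, y in [0]  -> 1 point(s)
  x = 3: RHS = 10, y in [6, 7]  -> 2 point(s)
  x = 4: RHS = 12, y in [5, 8]  -> 2 point(s)
  x = 5: RHS = 12, y in [5, 8]  -> 2 point(s)
  x = 6: RHS = 3, y in [4, 9]  -> 2 point(s)
  x = 7: RHS = 4, y in [2, 11]  -> 2 point(s)
  x = 10: RHS = 10, y in [6, 7]  -> 2 point(s)
Affine points: 15. Add the point at infinity: total = 16.

#E(F_13) = 16


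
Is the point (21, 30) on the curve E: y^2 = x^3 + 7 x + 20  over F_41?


Check whether y^2 = x^3 + 7 x + 20 (mod 41) for (x, y) = (21, 30).
LHS: y^2 = 30^2 mod 41 = 39
RHS: x^3 + 7 x + 20 = 21^3 + 7*21 + 20 mod 41 = 39
LHS = RHS

Yes, on the curve


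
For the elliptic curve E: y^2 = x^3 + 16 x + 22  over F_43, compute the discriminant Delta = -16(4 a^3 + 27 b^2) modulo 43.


4 a^3 + 27 b^2 = 4*16^3 + 27*22^2 = 16384 + 13068 = 29452
Delta = -16 * (29452) = -471232
Delta mod 43 = 5

Delta = 5 (mod 43)


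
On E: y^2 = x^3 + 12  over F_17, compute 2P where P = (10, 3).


Doubling: s = (3 x1^2 + a) / (2 y1)
s = (3*10^2 + 0) / (2*3) mod 17 = 16
x3 = s^2 - 2 x1 mod 17 = 16^2 - 2*10 = 15
y3 = s (x1 - x3) - y1 mod 17 = 16 * (10 - 15) - 3 = 2

2P = (15, 2)


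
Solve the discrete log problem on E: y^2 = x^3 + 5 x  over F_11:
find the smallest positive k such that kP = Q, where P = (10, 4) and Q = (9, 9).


Enumerate multiples of P until we hit Q = (9, 9):
  1P = (10, 4)
  2P = (3, 3)
  3P = (7, 9)
  4P = (9, 9)
Match found at i = 4.

k = 4


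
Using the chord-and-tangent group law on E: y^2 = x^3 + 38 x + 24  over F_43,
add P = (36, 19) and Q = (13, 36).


P != Q, so use the chord formula.
s = (y2 - y1) / (x2 - x1) = (17) / (20) mod 43 = 3
x3 = s^2 - x1 - x2 mod 43 = 3^2 - 36 - 13 = 3
y3 = s (x1 - x3) - y1 mod 43 = 3 * (36 - 3) - 19 = 37

P + Q = (3, 37)


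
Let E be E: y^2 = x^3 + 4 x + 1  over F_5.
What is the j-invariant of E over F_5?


Delta = -16(4 a^3 + 27 b^2) mod 5 = 2
-1728 * (4 a)^3 = -1728 * (4*4)^3 mod 5 = 2
j = 2 * 2^(-1) mod 5 = 1

j = 1 (mod 5)


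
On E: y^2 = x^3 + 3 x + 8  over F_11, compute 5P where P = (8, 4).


k = 5 = 101_2 (binary, LSB first: 101)
Double-and-add from P = (8, 4):
  bit 0 = 1: acc = O + (8, 4) = (8, 4)
  bit 1 = 0: acc unchanged = (8, 4)
  bit 2 = 1: acc = (8, 4) + (6, 0) = (1, 10)

5P = (1, 10)


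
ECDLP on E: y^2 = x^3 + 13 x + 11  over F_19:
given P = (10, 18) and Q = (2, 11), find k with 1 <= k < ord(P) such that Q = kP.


Enumerate multiples of P until we hit Q = (2, 11):
  1P = (10, 18)
  2P = (5, 7)
  3P = (2, 11)
Match found at i = 3.

k = 3


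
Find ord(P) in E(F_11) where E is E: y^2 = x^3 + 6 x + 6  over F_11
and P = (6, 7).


Compute successive multiples of P until we hit O:
  1P = (6, 7)
  2P = (2, 2)
  3P = (8, 7)
  4P = (8, 4)
  5P = (2, 9)
  6P = (6, 4)
  7P = O

ord(P) = 7


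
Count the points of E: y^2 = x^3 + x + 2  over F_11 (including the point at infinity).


For each x in F_11, count y with y^2 = x^3 + 1 x + 2 mod 11:
  x = 1: RHS = 4, y in [2, 9]  -> 2 point(s)
  x = 2: RHS = 1, y in [1, 10]  -> 2 point(s)
  x = 4: RHS = 4, y in [2, 9]  -> 2 point(s)
  x = 5: RHS = 0, y in [0]  -> 1 point(s)
  x = 6: RHS = 4, y in [2, 9]  -> 2 point(s)
  x = 7: RHS = 0, y in [0]  -> 1 point(s)
  x = 8: RHS = 5, y in [4, 7]  -> 2 point(s)
  x = 9: RHS = 3, y in [5, 6]  -> 2 point(s)
  x = 10: RHS = 0, y in [0]  -> 1 point(s)
Affine points: 15. Add the point at infinity: total = 16.

#E(F_11) = 16


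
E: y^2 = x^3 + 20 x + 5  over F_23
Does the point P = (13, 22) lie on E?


Check whether y^2 = x^3 + 20 x + 5 (mod 23) for (x, y) = (13, 22).
LHS: y^2 = 22^2 mod 23 = 1
RHS: x^3 + 20 x + 5 = 13^3 + 20*13 + 5 mod 23 = 1
LHS = RHS

Yes, on the curve


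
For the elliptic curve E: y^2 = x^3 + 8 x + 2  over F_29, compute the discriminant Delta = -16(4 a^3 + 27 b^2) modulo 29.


4 a^3 + 27 b^2 = 4*8^3 + 27*2^2 = 2048 + 108 = 2156
Delta = -16 * (2156) = -34496
Delta mod 29 = 14

Delta = 14 (mod 29)


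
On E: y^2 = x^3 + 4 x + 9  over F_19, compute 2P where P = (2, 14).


Doubling: s = (3 x1^2 + a) / (2 y1)
s = (3*2^2 + 4) / (2*14) mod 19 = 6
x3 = s^2 - 2 x1 mod 19 = 6^2 - 2*2 = 13
y3 = s (x1 - x3) - y1 mod 19 = 6 * (2 - 13) - 14 = 15

2P = (13, 15)


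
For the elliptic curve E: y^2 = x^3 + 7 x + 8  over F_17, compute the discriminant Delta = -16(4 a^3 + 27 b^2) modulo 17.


4 a^3 + 27 b^2 = 4*7^3 + 27*8^2 = 1372 + 1728 = 3100
Delta = -16 * (3100) = -49600
Delta mod 17 = 6

Delta = 6 (mod 17)


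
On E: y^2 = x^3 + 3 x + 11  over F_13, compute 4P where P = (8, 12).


k = 4 = 100_2 (binary, LSB first: 001)
Double-and-add from P = (8, 12):
  bit 0 = 0: acc unchanged = O
  bit 1 = 0: acc unchanged = O
  bit 2 = 1: acc = O + (10, 12) = (10, 12)

4P = (10, 12)


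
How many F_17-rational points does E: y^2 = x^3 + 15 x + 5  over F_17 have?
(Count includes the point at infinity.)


For each x in F_17, count y with y^2 = x^3 + 15 x + 5 mod 17:
  x = 1: RHS = 4, y in [2, 15]  -> 2 point(s)
  x = 2: RHS = 9, y in [3, 14]  -> 2 point(s)
  x = 3: RHS = 9, y in [3, 14]  -> 2 point(s)
  x = 5: RHS = 1, y in [1, 16]  -> 2 point(s)
  x = 8: RHS = 8, y in [5, 12]  -> 2 point(s)
  x = 9: RHS = 2, y in [6, 11]  -> 2 point(s)
  x = 10: RHS = 16, y in [4, 13]  -> 2 point(s)
  x = 12: RHS = 9, y in [3, 14]  -> 2 point(s)
  x = 13: RHS = 0, y in [0]  -> 1 point(s)
  x = 14: RHS = 1, y in [1, 16]  -> 2 point(s)
  x = 15: RHS = 1, y in [1, 16]  -> 2 point(s)
Affine points: 21. Add the point at infinity: total = 22.

#E(F_17) = 22


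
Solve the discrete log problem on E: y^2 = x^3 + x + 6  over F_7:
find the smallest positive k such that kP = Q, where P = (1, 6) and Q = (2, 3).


Enumerate multiples of P until we hit Q = (2, 3):
  1P = (1, 6)
  2P = (2, 3)
Match found at i = 2.

k = 2


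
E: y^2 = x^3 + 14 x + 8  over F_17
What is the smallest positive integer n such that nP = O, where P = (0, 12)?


Compute successive multiples of P until we hit O:
  1P = (0, 12)
  2P = (4, 14)
  3P = (9, 9)
  4P = (10, 14)
  5P = (5, 4)
  6P = (3, 3)
  7P = (6, 6)
  8P = (12, 0)
  ... (continuing to 16P)
  16P = O

ord(P) = 16


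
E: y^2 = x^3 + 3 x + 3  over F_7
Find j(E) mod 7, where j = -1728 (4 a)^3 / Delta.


Delta = -16(4 a^3 + 27 b^2) mod 7 = 5
-1728 * (4 a)^3 = -1728 * (4*3)^3 mod 7 = 6
j = 6 * 5^(-1) mod 7 = 4

j = 4 (mod 7)


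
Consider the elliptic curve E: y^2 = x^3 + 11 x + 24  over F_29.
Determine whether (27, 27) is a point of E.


Check whether y^2 = x^3 + 11 x + 24 (mod 29) for (x, y) = (27, 27).
LHS: y^2 = 27^2 mod 29 = 4
RHS: x^3 + 11 x + 24 = 27^3 + 11*27 + 24 mod 29 = 23
LHS != RHS

No, not on the curve


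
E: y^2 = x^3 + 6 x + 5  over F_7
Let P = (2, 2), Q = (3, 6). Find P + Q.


P != Q, so use the chord formula.
s = (y2 - y1) / (x2 - x1) = (4) / (1) mod 7 = 4
x3 = s^2 - x1 - x2 mod 7 = 4^2 - 2 - 3 = 4
y3 = s (x1 - x3) - y1 mod 7 = 4 * (2 - 4) - 2 = 4

P + Q = (4, 4)


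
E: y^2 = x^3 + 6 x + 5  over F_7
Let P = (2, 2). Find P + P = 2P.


Doubling: s = (3 x1^2 + a) / (2 y1)
s = (3*2^2 + 6) / (2*2) mod 7 = 1
x3 = s^2 - 2 x1 mod 7 = 1^2 - 2*2 = 4
y3 = s (x1 - x3) - y1 mod 7 = 1 * (2 - 4) - 2 = 3

2P = (4, 3)


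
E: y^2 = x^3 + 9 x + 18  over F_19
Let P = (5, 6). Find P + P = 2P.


Doubling: s = (3 x1^2 + a) / (2 y1)
s = (3*5^2 + 9) / (2*6) mod 19 = 7
x3 = s^2 - 2 x1 mod 19 = 7^2 - 2*5 = 1
y3 = s (x1 - x3) - y1 mod 19 = 7 * (5 - 1) - 6 = 3

2P = (1, 3)


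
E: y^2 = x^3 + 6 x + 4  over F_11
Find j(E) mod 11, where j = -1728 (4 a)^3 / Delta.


Delta = -16(4 a^3 + 27 b^2) mod 11 = 10
-1728 * (4 a)^3 = -1728 * (4*6)^3 mod 11 = 3
j = 3 * 10^(-1) mod 11 = 8

j = 8 (mod 11)


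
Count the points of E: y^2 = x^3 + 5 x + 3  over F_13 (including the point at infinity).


For each x in F_13, count y with y^2 = x^3 + 5 x + 3 mod 13:
  x = 0: RHS = 3, y in [4, 9]  -> 2 point(s)
  x = 1: RHS = 9, y in [3, 10]  -> 2 point(s)
  x = 4: RHS = 9, y in [3, 10]  -> 2 point(s)
  x = 5: RHS = 10, y in [6, 7]  -> 2 point(s)
  x = 7: RHS = 4, y in [2, 11]  -> 2 point(s)
  x = 8: RHS = 9, y in [3, 10]  -> 2 point(s)
  x = 9: RHS = 10, y in [6, 7]  -> 2 point(s)
  x = 10: RHS = 0, y in [0]  -> 1 point(s)
  x = 12: RHS = 10, y in [6, 7]  -> 2 point(s)
Affine points: 17. Add the point at infinity: total = 18.

#E(F_13) = 18


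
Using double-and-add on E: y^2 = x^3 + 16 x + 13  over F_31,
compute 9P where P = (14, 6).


k = 9 = 1001_2 (binary, LSB first: 1001)
Double-and-add from P = (14, 6):
  bit 0 = 1: acc = O + (14, 6) = (14, 6)
  bit 1 = 0: acc unchanged = (14, 6)
  bit 2 = 0: acc unchanged = (14, 6)
  bit 3 = 1: acc = (14, 6) + (29, 29) = (27, 3)

9P = (27, 3)


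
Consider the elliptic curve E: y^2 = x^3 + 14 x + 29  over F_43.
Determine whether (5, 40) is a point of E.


Check whether y^2 = x^3 + 14 x + 29 (mod 43) for (x, y) = (5, 40).
LHS: y^2 = 40^2 mod 43 = 9
RHS: x^3 + 14 x + 29 = 5^3 + 14*5 + 29 mod 43 = 9
LHS = RHS

Yes, on the curve


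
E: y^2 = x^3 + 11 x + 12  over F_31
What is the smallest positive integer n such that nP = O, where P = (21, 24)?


Compute successive multiples of P until we hit O:
  1P = (21, 24)
  2P = (17, 20)
  3P = (25, 3)
  4P = (30, 0)
  5P = (25, 28)
  6P = (17, 11)
  7P = (21, 7)
  8P = O

ord(P) = 8


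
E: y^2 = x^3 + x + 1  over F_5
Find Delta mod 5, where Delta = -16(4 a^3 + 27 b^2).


4 a^3 + 27 b^2 = 4*1^3 + 27*1^2 = 4 + 27 = 31
Delta = -16 * (31) = -496
Delta mod 5 = 4

Delta = 4 (mod 5)


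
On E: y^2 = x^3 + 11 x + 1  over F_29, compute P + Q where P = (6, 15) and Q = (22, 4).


P != Q, so use the chord formula.
s = (y2 - y1) / (x2 - x1) = (18) / (16) mod 29 = 12
x3 = s^2 - x1 - x2 mod 29 = 12^2 - 6 - 22 = 0
y3 = s (x1 - x3) - y1 mod 29 = 12 * (6 - 0) - 15 = 28

P + Q = (0, 28)


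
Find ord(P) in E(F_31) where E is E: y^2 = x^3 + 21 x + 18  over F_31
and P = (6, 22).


Compute successive multiples of P until we hit O:
  1P = (6, 22)
  2P = (23, 12)
  3P = (12, 18)
  4P = (10, 22)
  5P = (15, 9)
  6P = (14, 24)
  7P = (13, 15)
  8P = (13, 16)
  ... (continuing to 15P)
  15P = O

ord(P) = 15
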